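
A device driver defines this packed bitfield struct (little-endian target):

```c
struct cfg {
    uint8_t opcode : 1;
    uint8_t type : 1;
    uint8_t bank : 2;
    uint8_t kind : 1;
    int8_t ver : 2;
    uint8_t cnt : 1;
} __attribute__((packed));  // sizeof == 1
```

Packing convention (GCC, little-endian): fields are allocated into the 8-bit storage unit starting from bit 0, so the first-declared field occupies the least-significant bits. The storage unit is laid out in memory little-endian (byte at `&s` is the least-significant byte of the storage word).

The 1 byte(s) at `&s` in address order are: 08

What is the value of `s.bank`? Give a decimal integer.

2

[0]=0x08 (little-endian) → word 0x08
opcode [0+:1] = (word>>0) & 0x1 = 0
type [1+:1] = (word>>1) & 0x1 = 0
bank [2+:2] = (word>>2) & 0x3 = 2  ←
kind [4+:1] = (word>>4) & 0x1 = 0
ver [5+:2] = (word>>5) & 0x3 = 0
cnt [7+:1] = (word>>7) & 0x1 = 0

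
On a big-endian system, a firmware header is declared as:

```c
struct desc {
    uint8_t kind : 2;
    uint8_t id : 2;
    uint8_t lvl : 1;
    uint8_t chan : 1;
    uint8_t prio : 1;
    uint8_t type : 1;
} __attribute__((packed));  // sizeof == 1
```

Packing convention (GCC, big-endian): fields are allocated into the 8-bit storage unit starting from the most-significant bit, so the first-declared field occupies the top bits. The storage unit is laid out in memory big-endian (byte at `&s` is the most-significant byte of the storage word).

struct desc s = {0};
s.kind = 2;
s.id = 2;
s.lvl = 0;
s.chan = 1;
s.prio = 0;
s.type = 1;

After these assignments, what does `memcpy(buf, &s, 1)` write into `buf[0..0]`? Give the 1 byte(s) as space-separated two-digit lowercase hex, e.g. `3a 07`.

a5

[6+:2] kind=2 & 0x3 = 0x2; word=0x80
[4+:2] id=2 & 0x3 = 0x2; word=0xa0
[3+:1] lvl=0 & 0x1 = 0x0; word=0xa0
[2+:1] chan=1 & 0x1 = 0x1; word=0xa4
[1+:1] prio=0 & 0x1 = 0x0; word=0xa4
[0+:1] type=1 & 0x1 = 0x1; word=0xa5
word = 0xa5 → big-endian bytes:
  [0]=0xa5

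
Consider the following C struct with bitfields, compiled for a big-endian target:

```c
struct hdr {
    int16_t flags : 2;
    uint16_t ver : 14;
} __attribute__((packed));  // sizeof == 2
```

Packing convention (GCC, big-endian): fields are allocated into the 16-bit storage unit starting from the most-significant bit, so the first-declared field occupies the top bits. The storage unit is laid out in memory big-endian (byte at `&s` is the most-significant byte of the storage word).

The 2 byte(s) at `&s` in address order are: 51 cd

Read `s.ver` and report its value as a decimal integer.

[0]=0x51 [1]=0xcd (big-endian) → word 0x51cd
flags [14+:2] = (word>>14) & 0x3 = 1
ver [0+:14] = (word>>0) & 0x3fff = 4557  ←

4557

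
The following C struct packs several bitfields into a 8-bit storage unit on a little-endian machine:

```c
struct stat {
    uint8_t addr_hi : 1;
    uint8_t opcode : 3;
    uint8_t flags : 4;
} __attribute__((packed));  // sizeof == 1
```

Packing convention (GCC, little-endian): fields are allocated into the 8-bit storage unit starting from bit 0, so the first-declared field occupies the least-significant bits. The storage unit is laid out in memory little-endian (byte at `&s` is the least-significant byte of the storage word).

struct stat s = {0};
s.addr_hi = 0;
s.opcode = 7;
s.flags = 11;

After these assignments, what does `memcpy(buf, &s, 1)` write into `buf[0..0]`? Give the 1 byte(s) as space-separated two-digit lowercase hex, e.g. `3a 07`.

[0+:1] addr_hi=0 & 0x1 = 0x0; word=0x00
[1+:3] opcode=7 & 0x7 = 0x7; word=0x0e
[4+:4] flags=11 & 0xf = 0xb; word=0xbe
word = 0xbe → little-endian bytes:
  [0]=0xbe

be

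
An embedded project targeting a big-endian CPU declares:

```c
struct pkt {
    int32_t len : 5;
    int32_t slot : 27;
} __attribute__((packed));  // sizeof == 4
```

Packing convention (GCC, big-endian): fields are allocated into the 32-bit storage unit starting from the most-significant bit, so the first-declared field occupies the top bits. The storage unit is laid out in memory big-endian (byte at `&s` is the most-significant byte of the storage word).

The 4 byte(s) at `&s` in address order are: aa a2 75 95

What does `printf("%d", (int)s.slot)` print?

[0]=0xaa [1]=0xa2 [2]=0x75 [3]=0x95 (big-endian) → word 0xaaa27595
len:5 @ bit 27 → (0xaaa27595>>27)&0x1f = 0x15
slot:27 @ bit 0 → (0xaaa27595>>0)&0x7ffffff = 0x2a27595  ←
slot signed 27b, MSB=0: value = 44201365

44201365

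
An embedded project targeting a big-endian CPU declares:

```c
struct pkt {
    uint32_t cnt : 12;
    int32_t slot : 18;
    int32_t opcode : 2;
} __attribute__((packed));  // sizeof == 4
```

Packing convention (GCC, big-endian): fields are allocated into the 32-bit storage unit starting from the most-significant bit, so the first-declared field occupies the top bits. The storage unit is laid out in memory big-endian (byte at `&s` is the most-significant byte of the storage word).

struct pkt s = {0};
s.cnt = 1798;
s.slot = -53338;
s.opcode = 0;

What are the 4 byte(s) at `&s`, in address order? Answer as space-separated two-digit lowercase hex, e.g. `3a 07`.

[20+:12] cnt=1798 & 0xfff = 0x706; word=0x70600000
[2+:18] slot=-53338 & 0x3ffff = 0x32fa6; word=0x706cbe98
[0+:2] opcode=0 & 0x3 = 0x0; word=0x706cbe98
word = 0x706cbe98 → big-endian bytes:
  [0]=0x70  [1]=0x6c  [2]=0xbe  [3]=0x98

70 6c be 98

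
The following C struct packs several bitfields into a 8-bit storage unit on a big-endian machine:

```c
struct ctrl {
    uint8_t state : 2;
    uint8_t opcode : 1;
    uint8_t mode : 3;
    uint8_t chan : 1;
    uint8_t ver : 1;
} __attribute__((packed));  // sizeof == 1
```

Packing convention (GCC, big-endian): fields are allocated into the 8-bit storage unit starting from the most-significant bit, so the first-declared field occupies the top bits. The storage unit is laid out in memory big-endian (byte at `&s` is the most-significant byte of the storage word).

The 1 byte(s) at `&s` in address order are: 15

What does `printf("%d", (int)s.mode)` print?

5

[0]=0x15 (big-endian) → word 0x15
state:2 @ bit 6 → (0x15>>6)&0x3 = 0x0
opcode:1 @ bit 5 → (0x15>>5)&0x1 = 0x0
mode:3 @ bit 2 → (0x15>>2)&0x7 = 0x5  ←
chan:1 @ bit 1 → (0x15>>1)&0x1 = 0x0
ver:1 @ bit 0 → (0x15>>0)&0x1 = 0x1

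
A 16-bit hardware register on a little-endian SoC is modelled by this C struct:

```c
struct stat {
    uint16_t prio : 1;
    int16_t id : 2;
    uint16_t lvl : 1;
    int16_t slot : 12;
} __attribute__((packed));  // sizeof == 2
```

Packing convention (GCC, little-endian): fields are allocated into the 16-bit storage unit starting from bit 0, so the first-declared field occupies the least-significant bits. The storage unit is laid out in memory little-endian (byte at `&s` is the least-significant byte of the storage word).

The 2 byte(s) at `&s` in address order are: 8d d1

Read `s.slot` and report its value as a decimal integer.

-744

[0]=0x8d [1]=0xd1 (little-endian) → word 0xd18d
prio:1 @ bit 0 → (0xd18d>>0)&0x1 = 0x1
id:2 @ bit 1 → (0xd18d>>1)&0x3 = 0x2
lvl:1 @ bit 3 → (0xd18d>>3)&0x1 = 0x1
slot:12 @ bit 4 → (0xd18d>>4)&0xfff = 0xd18  ←
slot signed 12b, MSB=1: 3352 - 4096 = -744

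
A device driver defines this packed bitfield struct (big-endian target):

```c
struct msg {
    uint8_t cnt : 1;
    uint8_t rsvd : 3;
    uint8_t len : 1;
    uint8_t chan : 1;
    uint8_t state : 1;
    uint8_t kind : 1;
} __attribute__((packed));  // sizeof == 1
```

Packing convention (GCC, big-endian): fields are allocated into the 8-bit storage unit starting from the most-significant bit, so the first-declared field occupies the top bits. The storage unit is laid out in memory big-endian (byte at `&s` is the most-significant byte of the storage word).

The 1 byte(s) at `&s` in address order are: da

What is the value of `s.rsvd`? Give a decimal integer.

[0]=0xda (big-endian) → word 0xda
cnt [7+:1] = (word>>7) & 0x1 = 1
rsvd [4+:3] = (word>>4) & 0x7 = 5  ←
len [3+:1] = (word>>3) & 0x1 = 1
chan [2+:1] = (word>>2) & 0x1 = 0
state [1+:1] = (word>>1) & 0x1 = 1
kind [0+:1] = (word>>0) & 0x1 = 0

5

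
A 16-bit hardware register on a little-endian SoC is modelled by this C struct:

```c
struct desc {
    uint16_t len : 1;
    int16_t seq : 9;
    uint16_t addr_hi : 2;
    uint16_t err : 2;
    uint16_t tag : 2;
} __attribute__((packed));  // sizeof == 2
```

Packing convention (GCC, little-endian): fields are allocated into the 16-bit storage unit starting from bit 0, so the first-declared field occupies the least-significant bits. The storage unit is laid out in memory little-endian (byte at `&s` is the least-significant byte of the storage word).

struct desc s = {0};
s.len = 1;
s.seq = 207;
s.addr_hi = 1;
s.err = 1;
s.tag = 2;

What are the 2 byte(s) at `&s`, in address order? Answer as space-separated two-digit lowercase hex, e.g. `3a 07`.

len:1 = 1 → 0x1 << 0 → word 0x0001
seq:9 = 207 → 0xcf << 1 → word 0x019f
addr_hi:2 = 1 → 0x1 << 10 → word 0x059f
err:2 = 1 → 0x1 << 12 → word 0x159f
tag:2 = 2 → 0x2 << 14 → word 0x959f
word = 0x959f → little-endian bytes:
  [0]=0x9f  [1]=0x95

9f 95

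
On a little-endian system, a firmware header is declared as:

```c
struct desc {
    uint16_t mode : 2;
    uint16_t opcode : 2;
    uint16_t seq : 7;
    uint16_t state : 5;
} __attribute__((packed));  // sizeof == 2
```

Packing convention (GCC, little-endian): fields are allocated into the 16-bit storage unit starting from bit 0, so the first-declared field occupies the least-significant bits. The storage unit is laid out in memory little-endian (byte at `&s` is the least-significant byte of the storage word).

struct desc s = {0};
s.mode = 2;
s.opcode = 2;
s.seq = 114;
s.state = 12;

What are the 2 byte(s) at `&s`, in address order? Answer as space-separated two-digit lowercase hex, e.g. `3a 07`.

2a 67

mode:2 = 2 → 0x2 << 0 → word 0x0002
opcode:2 = 2 → 0x2 << 2 → word 0x000a
seq:7 = 114 → 0x72 << 4 → word 0x072a
state:5 = 12 → 0xc << 11 → word 0x672a
word = 0x672a → little-endian bytes:
  [0]=0x2a  [1]=0x67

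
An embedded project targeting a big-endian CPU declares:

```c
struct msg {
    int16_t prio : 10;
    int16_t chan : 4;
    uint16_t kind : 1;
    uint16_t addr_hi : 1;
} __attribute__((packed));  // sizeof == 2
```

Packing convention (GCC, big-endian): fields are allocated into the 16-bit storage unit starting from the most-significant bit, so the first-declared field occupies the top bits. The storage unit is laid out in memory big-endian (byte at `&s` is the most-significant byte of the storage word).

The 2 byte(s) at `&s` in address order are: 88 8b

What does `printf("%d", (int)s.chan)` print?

2

[0]=0x88 [1]=0x8b (big-endian) → word 0x888b
prio:10 @ bit 6 → (0x888b>>6)&0x3ff = 0x222
chan:4 @ bit 2 → (0x888b>>2)&0xf = 0x2  ←
kind:1 @ bit 1 → (0x888b>>1)&0x1 = 0x1
addr_hi:1 @ bit 0 → (0x888b>>0)&0x1 = 0x1
chan signed 4b, MSB=0: value = 2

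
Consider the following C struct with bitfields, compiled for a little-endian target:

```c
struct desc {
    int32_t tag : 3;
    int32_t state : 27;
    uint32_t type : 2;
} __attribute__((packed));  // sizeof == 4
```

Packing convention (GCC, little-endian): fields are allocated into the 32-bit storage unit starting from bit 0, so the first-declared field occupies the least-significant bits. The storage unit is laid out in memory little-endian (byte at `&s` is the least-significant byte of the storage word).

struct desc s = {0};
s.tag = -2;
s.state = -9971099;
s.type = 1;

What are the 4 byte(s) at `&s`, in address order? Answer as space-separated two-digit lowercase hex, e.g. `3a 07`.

2e d3 3e 7b

[0+:3] tag=-2 & 0x7 = 0x6; word=0x00000006
[3+:27] state=-9971099 & 0x7ffffff = 0x767da65; word=0x3b3ed32e
[30+:2] type=1 & 0x3 = 0x1; word=0x7b3ed32e
word = 0x7b3ed32e → little-endian bytes:
  [0]=0x2e  [1]=0xd3  [2]=0x3e  [3]=0x7b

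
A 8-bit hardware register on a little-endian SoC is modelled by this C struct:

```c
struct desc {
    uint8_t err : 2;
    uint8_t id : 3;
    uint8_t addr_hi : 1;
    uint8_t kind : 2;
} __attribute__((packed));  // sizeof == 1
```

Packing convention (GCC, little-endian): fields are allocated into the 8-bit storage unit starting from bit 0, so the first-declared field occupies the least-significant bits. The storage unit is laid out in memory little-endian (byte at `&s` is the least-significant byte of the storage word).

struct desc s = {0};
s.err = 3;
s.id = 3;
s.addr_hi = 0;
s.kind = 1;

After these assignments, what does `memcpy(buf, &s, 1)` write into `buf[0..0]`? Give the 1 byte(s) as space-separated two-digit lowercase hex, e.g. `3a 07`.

err:2 = 3 → 0x3 << 0 → word 0x03
id:3 = 3 → 0x3 << 2 → word 0x0f
addr_hi:1 = 0 → 0x0 << 5 → word 0x0f
kind:2 = 1 → 0x1 << 6 → word 0x4f
word = 0x4f → little-endian bytes:
  [0]=0x4f

4f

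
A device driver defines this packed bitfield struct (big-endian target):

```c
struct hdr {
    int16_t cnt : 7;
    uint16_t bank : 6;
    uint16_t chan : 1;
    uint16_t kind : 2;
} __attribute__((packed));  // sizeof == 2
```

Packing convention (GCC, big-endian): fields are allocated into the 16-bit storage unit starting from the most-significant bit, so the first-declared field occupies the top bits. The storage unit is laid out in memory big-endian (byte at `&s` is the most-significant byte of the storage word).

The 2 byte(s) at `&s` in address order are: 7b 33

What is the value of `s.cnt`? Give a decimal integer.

[0]=0x7b [1]=0x33 (big-endian) → word 0x7b33
cnt:7 @ bit 9 → (0x7b33>>9)&0x7f = 0x3d  ←
bank:6 @ bit 3 → (0x7b33>>3)&0x3f = 0x26
chan:1 @ bit 2 → (0x7b33>>2)&0x1 = 0x0
kind:2 @ bit 0 → (0x7b33>>0)&0x3 = 0x3
cnt signed 7b, MSB=0: value = 61

61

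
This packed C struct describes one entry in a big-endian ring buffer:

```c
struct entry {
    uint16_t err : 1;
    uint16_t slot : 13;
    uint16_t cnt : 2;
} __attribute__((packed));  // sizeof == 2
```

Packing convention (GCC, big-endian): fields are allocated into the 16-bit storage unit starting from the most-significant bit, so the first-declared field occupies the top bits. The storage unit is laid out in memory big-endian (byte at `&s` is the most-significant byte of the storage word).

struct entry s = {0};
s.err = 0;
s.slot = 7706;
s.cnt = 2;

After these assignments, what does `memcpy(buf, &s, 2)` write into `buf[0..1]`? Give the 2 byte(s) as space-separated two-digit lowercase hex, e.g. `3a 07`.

78 6a

err:1 = 0 → 0x0 << 15 → word 0x0000
slot:13 = 7706 → 0x1e1a << 2 → word 0x7868
cnt:2 = 2 → 0x2 << 0 → word 0x786a
word = 0x786a → big-endian bytes:
  [0]=0x78  [1]=0x6a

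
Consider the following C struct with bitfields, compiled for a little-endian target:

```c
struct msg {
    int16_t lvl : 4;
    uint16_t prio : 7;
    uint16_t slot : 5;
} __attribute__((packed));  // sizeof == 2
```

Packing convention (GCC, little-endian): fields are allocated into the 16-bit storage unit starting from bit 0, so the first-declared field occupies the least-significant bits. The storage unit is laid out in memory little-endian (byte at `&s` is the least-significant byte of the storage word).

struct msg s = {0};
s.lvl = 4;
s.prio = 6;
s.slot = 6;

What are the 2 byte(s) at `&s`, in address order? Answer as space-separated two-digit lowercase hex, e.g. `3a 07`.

64 30

[0+:4] lvl=4 & 0xf = 0x4; word=0x0004
[4+:7] prio=6 & 0x7f = 0x6; word=0x0064
[11+:5] slot=6 & 0x1f = 0x6; word=0x3064
word = 0x3064 → little-endian bytes:
  [0]=0x64  [1]=0x30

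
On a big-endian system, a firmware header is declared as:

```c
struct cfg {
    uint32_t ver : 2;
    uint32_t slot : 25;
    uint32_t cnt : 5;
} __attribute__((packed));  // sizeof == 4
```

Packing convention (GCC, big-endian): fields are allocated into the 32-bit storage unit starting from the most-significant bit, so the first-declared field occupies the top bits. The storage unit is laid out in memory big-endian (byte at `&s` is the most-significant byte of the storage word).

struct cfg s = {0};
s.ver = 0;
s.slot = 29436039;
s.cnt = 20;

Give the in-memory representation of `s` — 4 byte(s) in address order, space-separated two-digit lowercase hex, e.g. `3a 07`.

38 25 10 f4

ver:2 = 0 → 0x0 << 30 → word 0x00000000
slot:25 = 29436039 → 0x1c12887 << 5 → word 0x382510e0
cnt:5 = 20 → 0x14 << 0 → word 0x382510f4
word = 0x382510f4 → big-endian bytes:
  [0]=0x38  [1]=0x25  [2]=0x10  [3]=0xf4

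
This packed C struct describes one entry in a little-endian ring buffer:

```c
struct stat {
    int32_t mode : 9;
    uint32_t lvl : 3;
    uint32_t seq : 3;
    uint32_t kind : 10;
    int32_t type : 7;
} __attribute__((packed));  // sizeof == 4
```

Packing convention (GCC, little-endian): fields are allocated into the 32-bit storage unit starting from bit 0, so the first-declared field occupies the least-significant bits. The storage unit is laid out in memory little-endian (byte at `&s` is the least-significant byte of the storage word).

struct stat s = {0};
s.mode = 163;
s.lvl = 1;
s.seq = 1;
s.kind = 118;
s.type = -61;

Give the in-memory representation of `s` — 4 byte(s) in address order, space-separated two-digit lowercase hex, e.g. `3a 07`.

mode (9b) val=163 bits=0xa3 at bit 0: 0x000000a3
lvl (3b) val=1 bits=0x1 at bit 9: 0x000002a3
seq (3b) val=1 bits=0x1 at bit 12: 0x000012a3
kind (10b) val=118 bits=0x76 at bit 15: 0x003b12a3
type (7b) val=-61 bits=0x43 at bit 25: 0x863b12a3
word = 0x863b12a3 → little-endian bytes:
  [0]=0xa3  [1]=0x12  [2]=0x3b  [3]=0x86

a3 12 3b 86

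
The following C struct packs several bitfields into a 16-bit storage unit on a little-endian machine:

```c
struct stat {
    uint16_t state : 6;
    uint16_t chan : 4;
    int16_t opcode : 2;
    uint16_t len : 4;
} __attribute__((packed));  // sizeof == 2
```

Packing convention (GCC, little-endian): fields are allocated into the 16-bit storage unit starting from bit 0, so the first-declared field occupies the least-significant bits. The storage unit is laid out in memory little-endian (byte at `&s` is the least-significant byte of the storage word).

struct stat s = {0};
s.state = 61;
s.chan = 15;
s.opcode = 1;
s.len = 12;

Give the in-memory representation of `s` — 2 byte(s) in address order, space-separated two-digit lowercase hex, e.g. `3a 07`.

[0+:6] state=61 & 0x3f = 0x3d; word=0x003d
[6+:4] chan=15 & 0xf = 0xf; word=0x03fd
[10+:2] opcode=1 & 0x3 = 0x1; word=0x07fd
[12+:4] len=12 & 0xf = 0xc; word=0xc7fd
word = 0xc7fd → little-endian bytes:
  [0]=0xfd  [1]=0xc7

fd c7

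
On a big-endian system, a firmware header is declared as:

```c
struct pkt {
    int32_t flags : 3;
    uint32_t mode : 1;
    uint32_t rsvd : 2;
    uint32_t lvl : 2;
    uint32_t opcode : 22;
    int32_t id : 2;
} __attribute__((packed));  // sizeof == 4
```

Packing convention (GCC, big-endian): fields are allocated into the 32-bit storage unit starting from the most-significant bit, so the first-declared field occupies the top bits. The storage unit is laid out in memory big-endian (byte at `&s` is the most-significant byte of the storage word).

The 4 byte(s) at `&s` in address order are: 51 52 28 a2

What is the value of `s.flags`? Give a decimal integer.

[0]=0x51 [1]=0x52 [2]=0x28 [3]=0xa2 (big-endian) → word 0x515228a2
flags [29+:3] = (word>>29) & 0x7 = 2  ←
mode [28+:1] = (word>>28) & 0x1 = 1
rsvd [26+:2] = (word>>26) & 0x3 = 0
lvl [24+:2] = (word>>24) & 0x3 = 1
opcode [2+:22] = (word>>2) & 0x3fffff = 1346088
id [0+:2] = (word>>0) & 0x3 = 2
flags signed 3b, MSB=0: value = 2

2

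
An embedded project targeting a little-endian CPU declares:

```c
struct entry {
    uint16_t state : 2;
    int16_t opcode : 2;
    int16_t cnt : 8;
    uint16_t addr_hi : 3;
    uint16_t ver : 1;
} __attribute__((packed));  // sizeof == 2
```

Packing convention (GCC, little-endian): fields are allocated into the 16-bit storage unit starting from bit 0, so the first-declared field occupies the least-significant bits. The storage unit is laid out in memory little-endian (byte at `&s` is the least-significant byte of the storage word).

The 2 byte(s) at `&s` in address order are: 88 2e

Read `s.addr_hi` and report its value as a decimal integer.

2

[0]=0x88 [1]=0x2e (little-endian) → word 0x2e88
state [0+:2] = (word>>0) & 0x3 = 0
opcode [2+:2] = (word>>2) & 0x3 = 2
cnt [4+:8] = (word>>4) & 0xff = 232
addr_hi [12+:3] = (word>>12) & 0x7 = 2  ←
ver [15+:1] = (word>>15) & 0x1 = 0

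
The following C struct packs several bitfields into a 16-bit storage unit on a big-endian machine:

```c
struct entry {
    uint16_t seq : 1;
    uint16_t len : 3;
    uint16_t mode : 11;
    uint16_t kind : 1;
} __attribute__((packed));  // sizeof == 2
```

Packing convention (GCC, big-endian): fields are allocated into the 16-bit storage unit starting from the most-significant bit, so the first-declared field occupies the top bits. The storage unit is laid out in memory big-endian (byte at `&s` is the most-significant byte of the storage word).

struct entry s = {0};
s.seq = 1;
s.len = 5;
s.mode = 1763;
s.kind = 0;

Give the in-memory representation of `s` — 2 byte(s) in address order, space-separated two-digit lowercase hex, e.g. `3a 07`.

seq:1 = 1 → 0x1 << 15 → word 0x8000
len:3 = 5 → 0x5 << 12 → word 0xd000
mode:11 = 1763 → 0x6e3 << 1 → word 0xddc6
kind:1 = 0 → 0x0 << 0 → word 0xddc6
word = 0xddc6 → big-endian bytes:
  [0]=0xdd  [1]=0xc6

dd c6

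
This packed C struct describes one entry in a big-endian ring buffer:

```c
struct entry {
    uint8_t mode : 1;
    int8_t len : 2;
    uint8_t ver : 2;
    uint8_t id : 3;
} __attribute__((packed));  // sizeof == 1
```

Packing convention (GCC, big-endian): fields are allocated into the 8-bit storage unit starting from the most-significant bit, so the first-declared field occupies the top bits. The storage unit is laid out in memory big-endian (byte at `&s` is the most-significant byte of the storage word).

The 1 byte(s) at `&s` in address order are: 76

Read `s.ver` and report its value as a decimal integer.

[0]=0x76 (big-endian) → word 0x76
mode [7+:1] = (word>>7) & 0x1 = 0
len [5+:2] = (word>>5) & 0x3 = 3
ver [3+:2] = (word>>3) & 0x3 = 2  ←
id [0+:3] = (word>>0) & 0x7 = 6

2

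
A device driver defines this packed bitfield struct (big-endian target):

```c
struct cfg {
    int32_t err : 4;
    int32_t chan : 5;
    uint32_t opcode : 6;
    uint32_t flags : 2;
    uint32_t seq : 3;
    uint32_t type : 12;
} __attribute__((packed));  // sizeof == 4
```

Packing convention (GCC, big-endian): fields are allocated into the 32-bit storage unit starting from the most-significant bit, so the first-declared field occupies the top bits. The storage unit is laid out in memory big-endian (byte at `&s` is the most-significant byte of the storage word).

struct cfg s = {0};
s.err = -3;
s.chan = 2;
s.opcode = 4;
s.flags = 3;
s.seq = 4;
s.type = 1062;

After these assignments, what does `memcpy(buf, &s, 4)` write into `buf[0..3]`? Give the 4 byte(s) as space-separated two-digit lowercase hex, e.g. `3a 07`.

d1 09 c4 26

[28+:4] err=-3 & 0xf = 0xd; word=0xd0000000
[23+:5] chan=2 & 0x1f = 0x2; word=0xd1000000
[17+:6] opcode=4 & 0x3f = 0x4; word=0xd1080000
[15+:2] flags=3 & 0x3 = 0x3; word=0xd1098000
[12+:3] seq=4 & 0x7 = 0x4; word=0xd109c000
[0+:12] type=1062 & 0xfff = 0x426; word=0xd109c426
word = 0xd109c426 → big-endian bytes:
  [0]=0xd1  [1]=0x09  [2]=0xc4  [3]=0x26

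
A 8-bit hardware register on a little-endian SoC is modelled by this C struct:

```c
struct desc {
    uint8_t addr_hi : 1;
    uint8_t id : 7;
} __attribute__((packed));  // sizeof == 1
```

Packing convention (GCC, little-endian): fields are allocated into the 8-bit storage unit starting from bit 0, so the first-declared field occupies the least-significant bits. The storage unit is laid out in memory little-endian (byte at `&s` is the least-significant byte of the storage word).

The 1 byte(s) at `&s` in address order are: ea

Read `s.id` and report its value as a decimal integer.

[0]=0xea (little-endian) → word 0xea
addr_hi [0+:1] = (word>>0) & 0x1 = 0
id [1+:7] = (word>>1) & 0x7f = 117  ←

117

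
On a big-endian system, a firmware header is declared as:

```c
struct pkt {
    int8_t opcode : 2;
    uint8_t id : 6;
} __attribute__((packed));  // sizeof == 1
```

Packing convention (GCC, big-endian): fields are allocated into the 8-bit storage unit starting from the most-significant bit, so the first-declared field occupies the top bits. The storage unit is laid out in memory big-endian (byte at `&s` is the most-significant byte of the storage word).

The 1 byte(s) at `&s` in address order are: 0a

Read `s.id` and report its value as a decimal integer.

10

[0]=0x0a (big-endian) → word 0x0a
opcode [6+:2] = (word>>6) & 0x3 = 0
id [0+:6] = (word>>0) & 0x3f = 10  ←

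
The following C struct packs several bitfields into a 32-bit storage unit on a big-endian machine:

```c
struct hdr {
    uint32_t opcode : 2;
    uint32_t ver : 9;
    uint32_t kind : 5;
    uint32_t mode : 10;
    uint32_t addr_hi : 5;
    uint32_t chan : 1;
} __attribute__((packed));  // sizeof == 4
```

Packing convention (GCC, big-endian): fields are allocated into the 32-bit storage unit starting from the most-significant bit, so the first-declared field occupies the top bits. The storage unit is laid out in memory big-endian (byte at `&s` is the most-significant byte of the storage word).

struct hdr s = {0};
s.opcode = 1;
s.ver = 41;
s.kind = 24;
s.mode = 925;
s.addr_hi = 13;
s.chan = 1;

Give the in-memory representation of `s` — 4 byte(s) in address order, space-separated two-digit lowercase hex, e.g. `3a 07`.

opcode (2b) val=1 bits=0x1 at bit 30: 0x40000000
ver (9b) val=41 bits=0x29 at bit 21: 0x45200000
kind (5b) val=24 bits=0x18 at bit 16: 0x45380000
mode (10b) val=925 bits=0x39d at bit 6: 0x4538e740
addr_hi (5b) val=13 bits=0xd at bit 1: 0x4538e75a
chan (1b) val=1 bits=0x1 at bit 0: 0x4538e75b
word = 0x4538e75b → big-endian bytes:
  [0]=0x45  [1]=0x38  [2]=0xe7  [3]=0x5b

45 38 e7 5b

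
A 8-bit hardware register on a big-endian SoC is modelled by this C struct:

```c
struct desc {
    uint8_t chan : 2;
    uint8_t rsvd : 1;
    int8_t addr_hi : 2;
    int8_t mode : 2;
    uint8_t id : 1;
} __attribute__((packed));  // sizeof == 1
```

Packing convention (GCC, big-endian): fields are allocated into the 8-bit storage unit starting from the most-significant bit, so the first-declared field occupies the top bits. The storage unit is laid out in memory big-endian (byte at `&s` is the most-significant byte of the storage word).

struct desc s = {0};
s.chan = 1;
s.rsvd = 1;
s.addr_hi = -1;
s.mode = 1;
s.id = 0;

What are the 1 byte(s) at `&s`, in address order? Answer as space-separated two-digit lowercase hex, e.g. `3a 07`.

[6+:2] chan=1 & 0x3 = 0x1; word=0x40
[5+:1] rsvd=1 & 0x1 = 0x1; word=0x60
[3+:2] addr_hi=-1 & 0x3 = 0x3; word=0x78
[1+:2] mode=1 & 0x3 = 0x1; word=0x7a
[0+:1] id=0 & 0x1 = 0x0; word=0x7a
word = 0x7a → big-endian bytes:
  [0]=0x7a

7a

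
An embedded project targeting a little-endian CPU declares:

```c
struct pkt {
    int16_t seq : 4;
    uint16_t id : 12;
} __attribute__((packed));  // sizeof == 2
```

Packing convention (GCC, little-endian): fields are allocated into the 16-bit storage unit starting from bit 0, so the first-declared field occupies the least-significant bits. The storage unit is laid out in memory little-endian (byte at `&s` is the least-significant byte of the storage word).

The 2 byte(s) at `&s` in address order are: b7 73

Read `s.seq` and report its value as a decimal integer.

[0]=0xb7 [1]=0x73 (little-endian) → word 0x73b7
seq [0+:4] = (word>>0) & 0xf = 7  ←
id [4+:12] = (word>>4) & 0xfff = 1851
seq signed 4b, MSB=0: value = 7

7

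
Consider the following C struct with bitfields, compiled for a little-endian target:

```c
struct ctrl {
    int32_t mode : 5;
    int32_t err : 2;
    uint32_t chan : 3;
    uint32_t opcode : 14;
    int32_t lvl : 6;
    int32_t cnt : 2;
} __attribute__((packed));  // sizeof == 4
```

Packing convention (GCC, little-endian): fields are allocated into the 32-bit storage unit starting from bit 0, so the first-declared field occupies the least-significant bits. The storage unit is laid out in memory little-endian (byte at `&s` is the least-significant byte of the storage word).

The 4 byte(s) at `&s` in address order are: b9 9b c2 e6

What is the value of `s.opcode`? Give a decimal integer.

[0]=0xb9 [1]=0x9b [2]=0xc2 [3]=0xe6 (little-endian) → word 0xe6c29bb9
mode:5 @ bit 0 → (0xe6c29bb9>>0)&0x1f = 0x19
err:2 @ bit 5 → (0xe6c29bb9>>5)&0x3 = 0x1
chan:3 @ bit 7 → (0xe6c29bb9>>7)&0x7 = 0x7
opcode:14 @ bit 10 → (0xe6c29bb9>>10)&0x3fff = 0x30a6  ←
lvl:6 @ bit 24 → (0xe6c29bb9>>24)&0x3f = 0x26
cnt:2 @ bit 30 → (0xe6c29bb9>>30)&0x3 = 0x3

12454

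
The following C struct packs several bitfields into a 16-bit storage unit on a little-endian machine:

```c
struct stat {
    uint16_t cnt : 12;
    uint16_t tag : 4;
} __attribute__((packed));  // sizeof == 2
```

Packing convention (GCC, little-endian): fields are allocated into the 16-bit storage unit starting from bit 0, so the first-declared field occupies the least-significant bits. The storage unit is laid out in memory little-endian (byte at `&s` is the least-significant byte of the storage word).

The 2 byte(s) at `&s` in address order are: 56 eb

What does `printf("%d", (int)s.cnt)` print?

2902

[0]=0x56 [1]=0xeb (little-endian) → word 0xeb56
cnt [0+:12] = (word>>0) & 0xfff = 2902  ←
tag [12+:4] = (word>>12) & 0xf = 14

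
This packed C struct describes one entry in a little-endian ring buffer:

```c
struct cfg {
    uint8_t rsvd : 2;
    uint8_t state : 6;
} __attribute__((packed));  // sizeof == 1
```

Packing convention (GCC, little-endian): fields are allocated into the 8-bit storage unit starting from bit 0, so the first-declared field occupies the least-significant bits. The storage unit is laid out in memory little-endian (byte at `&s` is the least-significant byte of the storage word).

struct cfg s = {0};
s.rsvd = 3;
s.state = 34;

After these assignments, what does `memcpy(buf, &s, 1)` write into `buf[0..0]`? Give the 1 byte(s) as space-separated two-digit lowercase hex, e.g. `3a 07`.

[0+:2] rsvd=3 & 0x3 = 0x3; word=0x03
[2+:6] state=34 & 0x3f = 0x22; word=0x8b
word = 0x8b → little-endian bytes:
  [0]=0x8b

8b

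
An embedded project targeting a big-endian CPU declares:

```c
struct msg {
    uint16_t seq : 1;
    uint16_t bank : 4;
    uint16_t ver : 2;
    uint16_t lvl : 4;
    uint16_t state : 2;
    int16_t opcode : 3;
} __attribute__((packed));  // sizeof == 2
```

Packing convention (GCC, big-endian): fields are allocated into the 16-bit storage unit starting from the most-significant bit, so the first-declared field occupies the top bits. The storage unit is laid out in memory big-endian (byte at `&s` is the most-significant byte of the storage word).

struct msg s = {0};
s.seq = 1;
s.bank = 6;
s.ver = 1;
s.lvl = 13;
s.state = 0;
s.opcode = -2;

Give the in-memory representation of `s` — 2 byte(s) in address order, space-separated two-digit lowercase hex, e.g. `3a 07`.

b3 a6

seq:1 = 1 → 0x1 << 15 → word 0x8000
bank:4 = 6 → 0x6 << 11 → word 0xb000
ver:2 = 1 → 0x1 << 9 → word 0xb200
lvl:4 = 13 → 0xd << 5 → word 0xb3a0
state:2 = 0 → 0x0 << 3 → word 0xb3a0
opcode:3 = -2 → 0x6 << 0 → word 0xb3a6
word = 0xb3a6 → big-endian bytes:
  [0]=0xb3  [1]=0xa6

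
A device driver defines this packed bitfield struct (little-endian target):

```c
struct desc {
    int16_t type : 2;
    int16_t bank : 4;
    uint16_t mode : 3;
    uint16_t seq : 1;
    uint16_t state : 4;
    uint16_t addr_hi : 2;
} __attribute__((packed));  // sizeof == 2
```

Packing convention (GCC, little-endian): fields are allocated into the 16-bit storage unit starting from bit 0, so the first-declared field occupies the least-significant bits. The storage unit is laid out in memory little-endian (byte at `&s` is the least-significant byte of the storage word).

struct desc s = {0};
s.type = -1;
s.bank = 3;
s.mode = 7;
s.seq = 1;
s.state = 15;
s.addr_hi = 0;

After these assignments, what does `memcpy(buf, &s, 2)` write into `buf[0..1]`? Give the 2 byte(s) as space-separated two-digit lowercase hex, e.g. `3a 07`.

cf 3f

type (2b) val=-1 bits=0x3 at bit 0: 0x0003
bank (4b) val=3 bits=0x3 at bit 2: 0x000f
mode (3b) val=7 bits=0x7 at bit 6: 0x01cf
seq (1b) val=1 bits=0x1 at bit 9: 0x03cf
state (4b) val=15 bits=0xf at bit 10: 0x3fcf
addr_hi (2b) val=0 bits=0x0 at bit 14: 0x3fcf
word = 0x3fcf → little-endian bytes:
  [0]=0xcf  [1]=0x3f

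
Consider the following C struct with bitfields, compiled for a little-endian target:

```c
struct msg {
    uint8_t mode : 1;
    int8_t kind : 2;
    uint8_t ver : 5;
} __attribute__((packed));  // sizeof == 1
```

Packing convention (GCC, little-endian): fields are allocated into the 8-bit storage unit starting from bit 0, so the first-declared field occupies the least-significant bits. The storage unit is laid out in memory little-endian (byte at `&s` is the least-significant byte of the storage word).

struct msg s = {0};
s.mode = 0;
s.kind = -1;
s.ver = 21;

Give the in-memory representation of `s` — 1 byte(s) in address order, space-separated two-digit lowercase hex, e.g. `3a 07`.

[0+:1] mode=0 & 0x1 = 0x0; word=0x00
[1+:2] kind=-1 & 0x3 = 0x3; word=0x06
[3+:5] ver=21 & 0x1f = 0x15; word=0xae
word = 0xae → little-endian bytes:
  [0]=0xae

ae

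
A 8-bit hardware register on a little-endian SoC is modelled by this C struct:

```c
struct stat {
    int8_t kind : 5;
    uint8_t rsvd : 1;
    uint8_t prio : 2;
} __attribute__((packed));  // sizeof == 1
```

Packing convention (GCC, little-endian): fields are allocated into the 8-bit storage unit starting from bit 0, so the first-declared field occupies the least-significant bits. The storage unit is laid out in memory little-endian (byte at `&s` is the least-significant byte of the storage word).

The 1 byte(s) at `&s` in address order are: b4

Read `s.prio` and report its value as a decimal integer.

2

[0]=0xb4 (little-endian) → word 0xb4
kind:5 @ bit 0 → (0xb4>>0)&0x1f = 0x14
rsvd:1 @ bit 5 → (0xb4>>5)&0x1 = 0x1
prio:2 @ bit 6 → (0xb4>>6)&0x3 = 0x2  ←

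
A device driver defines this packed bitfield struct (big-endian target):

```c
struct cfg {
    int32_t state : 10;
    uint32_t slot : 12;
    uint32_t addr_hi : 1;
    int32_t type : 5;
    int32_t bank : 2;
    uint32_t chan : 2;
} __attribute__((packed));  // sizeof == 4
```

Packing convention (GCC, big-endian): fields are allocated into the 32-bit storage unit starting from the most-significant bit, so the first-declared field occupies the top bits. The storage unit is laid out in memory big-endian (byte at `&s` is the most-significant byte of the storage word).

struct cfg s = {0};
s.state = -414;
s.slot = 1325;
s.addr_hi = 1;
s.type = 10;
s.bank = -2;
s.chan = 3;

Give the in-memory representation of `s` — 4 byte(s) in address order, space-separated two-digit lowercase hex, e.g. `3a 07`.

98 94 b6 ab

state:10 = -414 → 0x262 << 22 → word 0x98800000
slot:12 = 1325 → 0x52d << 10 → word 0x9894b400
addr_hi:1 = 1 → 0x1 << 9 → word 0x9894b600
type:5 = 10 → 0xa << 4 → word 0x9894b6a0
bank:2 = -2 → 0x2 << 2 → word 0x9894b6a8
chan:2 = 3 → 0x3 << 0 → word 0x9894b6ab
word = 0x9894b6ab → big-endian bytes:
  [0]=0x98  [1]=0x94  [2]=0xb6  [3]=0xab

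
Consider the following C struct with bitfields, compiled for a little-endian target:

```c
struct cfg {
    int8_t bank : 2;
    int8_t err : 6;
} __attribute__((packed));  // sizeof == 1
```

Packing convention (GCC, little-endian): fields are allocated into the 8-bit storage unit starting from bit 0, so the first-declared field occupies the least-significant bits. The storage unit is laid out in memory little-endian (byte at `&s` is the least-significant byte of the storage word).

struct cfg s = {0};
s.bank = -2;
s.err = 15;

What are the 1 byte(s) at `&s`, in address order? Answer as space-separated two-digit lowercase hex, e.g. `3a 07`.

3e

[0+:2] bank=-2 & 0x3 = 0x2; word=0x02
[2+:6] err=15 & 0x3f = 0xf; word=0x3e
word = 0x3e → little-endian bytes:
  [0]=0x3e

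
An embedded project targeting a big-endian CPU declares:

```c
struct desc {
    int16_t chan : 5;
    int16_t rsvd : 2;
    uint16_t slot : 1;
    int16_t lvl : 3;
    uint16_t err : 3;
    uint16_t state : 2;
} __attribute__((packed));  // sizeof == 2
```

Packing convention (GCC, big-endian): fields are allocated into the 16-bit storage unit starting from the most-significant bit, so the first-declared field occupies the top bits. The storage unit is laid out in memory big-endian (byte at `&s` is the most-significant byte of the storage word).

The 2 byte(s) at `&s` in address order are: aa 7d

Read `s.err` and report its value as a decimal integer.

[0]=0xaa [1]=0x7d (big-endian) → word 0xaa7d
chan:5 @ bit 11 → (0xaa7d>>11)&0x1f = 0x15
rsvd:2 @ bit 9 → (0xaa7d>>9)&0x3 = 0x1
slot:1 @ bit 8 → (0xaa7d>>8)&0x1 = 0x0
lvl:3 @ bit 5 → (0xaa7d>>5)&0x7 = 0x3
err:3 @ bit 2 → (0xaa7d>>2)&0x7 = 0x7  ←
state:2 @ bit 0 → (0xaa7d>>0)&0x3 = 0x1

7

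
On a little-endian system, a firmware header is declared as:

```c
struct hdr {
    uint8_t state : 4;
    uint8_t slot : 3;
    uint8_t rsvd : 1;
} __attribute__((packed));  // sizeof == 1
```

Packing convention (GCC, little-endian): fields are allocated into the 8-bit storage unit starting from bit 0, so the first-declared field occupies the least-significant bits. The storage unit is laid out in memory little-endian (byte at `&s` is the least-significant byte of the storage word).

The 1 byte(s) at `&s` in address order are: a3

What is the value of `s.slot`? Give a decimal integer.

2

[0]=0xa3 (little-endian) → word 0xa3
state [0+:4] = (word>>0) & 0xf = 3
slot [4+:3] = (word>>4) & 0x7 = 2  ←
rsvd [7+:1] = (word>>7) & 0x1 = 1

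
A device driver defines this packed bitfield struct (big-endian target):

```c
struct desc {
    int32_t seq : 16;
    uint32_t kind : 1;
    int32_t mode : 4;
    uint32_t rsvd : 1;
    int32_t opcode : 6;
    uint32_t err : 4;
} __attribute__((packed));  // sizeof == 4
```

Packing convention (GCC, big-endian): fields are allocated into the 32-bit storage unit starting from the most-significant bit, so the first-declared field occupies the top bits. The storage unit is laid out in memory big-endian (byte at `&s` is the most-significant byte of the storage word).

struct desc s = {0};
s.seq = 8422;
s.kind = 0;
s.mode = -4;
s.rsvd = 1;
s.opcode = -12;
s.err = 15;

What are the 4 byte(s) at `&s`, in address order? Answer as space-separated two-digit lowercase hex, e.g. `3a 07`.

20 e6 67 4f

seq (16b) val=8422 bits=0x20e6 at bit 16: 0x20e60000
kind (1b) val=0 bits=0x0 at bit 15: 0x20e60000
mode (4b) val=-4 bits=0xc at bit 11: 0x20e66000
rsvd (1b) val=1 bits=0x1 at bit 10: 0x20e66400
opcode (6b) val=-12 bits=0x34 at bit 4: 0x20e66740
err (4b) val=15 bits=0xf at bit 0: 0x20e6674f
word = 0x20e6674f → big-endian bytes:
  [0]=0x20  [1]=0xe6  [2]=0x67  [3]=0x4f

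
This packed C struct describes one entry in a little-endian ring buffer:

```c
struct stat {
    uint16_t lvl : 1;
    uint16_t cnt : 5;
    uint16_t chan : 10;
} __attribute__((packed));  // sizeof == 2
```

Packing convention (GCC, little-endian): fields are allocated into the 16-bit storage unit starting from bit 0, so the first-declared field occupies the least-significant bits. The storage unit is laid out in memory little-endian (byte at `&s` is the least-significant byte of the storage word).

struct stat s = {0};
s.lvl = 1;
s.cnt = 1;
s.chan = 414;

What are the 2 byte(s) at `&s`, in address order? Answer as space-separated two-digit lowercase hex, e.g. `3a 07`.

lvl (1b) val=1 bits=0x1 at bit 0: 0x0001
cnt (5b) val=1 bits=0x1 at bit 1: 0x0003
chan (10b) val=414 bits=0x19e at bit 6: 0x6783
word = 0x6783 → little-endian bytes:
  [0]=0x83  [1]=0x67

83 67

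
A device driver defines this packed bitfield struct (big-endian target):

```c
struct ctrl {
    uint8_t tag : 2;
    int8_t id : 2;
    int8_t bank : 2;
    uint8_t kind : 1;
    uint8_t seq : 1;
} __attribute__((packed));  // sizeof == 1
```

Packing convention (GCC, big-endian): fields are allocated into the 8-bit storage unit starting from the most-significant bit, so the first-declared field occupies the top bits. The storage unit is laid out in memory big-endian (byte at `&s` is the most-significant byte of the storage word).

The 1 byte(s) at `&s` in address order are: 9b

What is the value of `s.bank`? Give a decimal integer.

[0]=0x9b (big-endian) → word 0x9b
tag:2 @ bit 6 → (0x9b>>6)&0x3 = 0x2
id:2 @ bit 4 → (0x9b>>4)&0x3 = 0x1
bank:2 @ bit 2 → (0x9b>>2)&0x3 = 0x2  ←
kind:1 @ bit 1 → (0x9b>>1)&0x1 = 0x1
seq:1 @ bit 0 → (0x9b>>0)&0x1 = 0x1
bank signed 2b, MSB=1: 2 - 4 = -2

-2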